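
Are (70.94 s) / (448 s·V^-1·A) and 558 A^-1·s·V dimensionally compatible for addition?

Reduce each to base SI dimensions:
  (70.94 s) / (448 s·V^-1·A):  [s] / [kg⁻¹·m⁻²·s⁴·A²] = kg·m²·s⁻³·A⁻²
  558 A^-1·s·V:  V·s·A⁻¹ = J·C⁻¹·s·A⁻¹ = kg·m²·s⁻²·A⁻²
kg·m²·s⁻³·A⁻² ≠ kg·m²·s⁻²·A⁻², so they cannot be added.

No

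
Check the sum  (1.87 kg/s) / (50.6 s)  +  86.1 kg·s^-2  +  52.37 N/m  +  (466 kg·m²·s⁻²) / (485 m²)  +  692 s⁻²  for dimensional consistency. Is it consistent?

No

Dimensions:
  (1.87 kg/s) / (50.6 s):  [kg·s⁻¹] / [s] = kg·s⁻²
  86.1 kg·s^-2:  kg·s⁻²
  52.37 N/m:  N·m⁻¹ = kg·m·s⁻²·m⁻¹ = kg·s⁻²
  (466 kg·m²·s⁻²) / (485 m²):  [kg·m²·s⁻²] / [m²] = kg·s⁻²
  692 s⁻²:  s⁻²
The terms do not share a single dimension (kg·s⁻² vs s⁻²).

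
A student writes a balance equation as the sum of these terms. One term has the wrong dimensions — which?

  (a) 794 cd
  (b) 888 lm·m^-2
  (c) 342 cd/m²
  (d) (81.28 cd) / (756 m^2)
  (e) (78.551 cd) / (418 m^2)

(a)

Dimensions:
  (a) cd
  (b) lm·m⁻² = cd·m⁻² = m⁻²·cd
  (c) cd·m⁻² = m⁻²·cd
  (d) [cd] / [m²] = m⁻²·cd
  (e) [cd] / [m²] = m⁻²·cd
All reduce to m⁻²·cd except (a), which is cd.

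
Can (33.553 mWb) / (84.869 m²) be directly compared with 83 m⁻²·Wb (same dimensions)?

Yes

Work out the base dimensions of each:
  (33.553 mWb) / (84.869 m²):  [kg·m²·s⁻²·A⁻¹] / [m²] = kg·s⁻²·A⁻¹
  83 m⁻²·Wb:  Wb·m⁻² = V·s·m⁻² = kg·s⁻²·A⁻¹
Both are kg·s⁻²·A⁻¹, so they have the same dimensions and can be added.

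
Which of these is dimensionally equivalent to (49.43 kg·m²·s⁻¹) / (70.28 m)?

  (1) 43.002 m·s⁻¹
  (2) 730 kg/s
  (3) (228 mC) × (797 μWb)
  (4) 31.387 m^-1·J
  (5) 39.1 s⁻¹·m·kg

(5)

Reference: [kg·m²·s⁻¹] / [m] = kg·m·s⁻¹.
Each option:
  (1) m·s⁻¹
  (2) kg·s⁻¹
  (3) [s·A] · [kg·m²·s⁻²·A⁻¹] = kg·m²·s⁻¹
  (4) J·m⁻¹ = N·m·m⁻¹ = kg·m·s⁻²
  (5) kg·m·s⁻¹  ← same
Only (5) matches kg·m·s⁻¹.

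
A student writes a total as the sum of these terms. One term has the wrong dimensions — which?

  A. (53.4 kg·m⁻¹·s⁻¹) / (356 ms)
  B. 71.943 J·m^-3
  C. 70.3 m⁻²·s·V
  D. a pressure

C.

Reduce each to base SI dimensions:
  A. [kg·m⁻¹·s⁻¹] / [s] = kg·m⁻¹·s⁻²
  B. J·m⁻³ = N·m·m⁻³ = kg·m⁻¹·s⁻²
  C. V·s·m⁻² = J·C⁻¹·s·m⁻² = kg·s⁻²·A⁻¹
  D. [pressure] = kg·m⁻¹·s⁻²
All reduce to kg·m⁻¹·s⁻² except C., which is kg·s⁻²·A⁻¹.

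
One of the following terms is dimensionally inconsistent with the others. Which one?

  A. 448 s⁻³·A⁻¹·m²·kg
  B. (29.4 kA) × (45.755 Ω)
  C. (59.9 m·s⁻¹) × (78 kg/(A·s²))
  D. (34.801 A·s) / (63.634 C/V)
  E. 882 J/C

Dimensions:
  A. kg·m²·s⁻³·A⁻¹
  B. [A] · [kg·m²·s⁻³·A⁻²] = kg·m²·s⁻³·A⁻¹
  C. [m·s⁻¹] · [kg·s⁻²·A⁻¹] = kg·m·s⁻³·A⁻¹
  D. [s·A] / [kg⁻¹·m⁻²·s⁴·A²] = kg·m²·s⁻³·A⁻¹
  E. J·C⁻¹ = N·m·(s·A)⁻¹ = kg·m²·s⁻³·A⁻¹
All reduce to kg·m²·s⁻³·A⁻¹ except C., which is kg·m·s⁻³·A⁻¹.

C.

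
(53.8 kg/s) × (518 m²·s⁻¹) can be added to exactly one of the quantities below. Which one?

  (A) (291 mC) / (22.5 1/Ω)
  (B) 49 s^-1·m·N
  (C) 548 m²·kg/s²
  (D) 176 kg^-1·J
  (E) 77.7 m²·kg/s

(C)

Reference: [kg·s⁻¹] · [m²·s⁻¹] = kg·m²·s⁻².
Each option:
  (A) [s·A] / [kg⁻¹·m⁻²·s³·A²] = kg·m²·s⁻²·A⁻¹
  (B) N·m·s⁻¹ = kg·m·s⁻²·m·s⁻¹ = kg·m²·s⁻³
  (C) kg·m²·s⁻²  ← same
  (D) J·kg⁻¹ = N·m·kg⁻¹ = m²·s⁻²
  (E) kg·m²·s⁻¹
Only (C) matches kg·m²·s⁻².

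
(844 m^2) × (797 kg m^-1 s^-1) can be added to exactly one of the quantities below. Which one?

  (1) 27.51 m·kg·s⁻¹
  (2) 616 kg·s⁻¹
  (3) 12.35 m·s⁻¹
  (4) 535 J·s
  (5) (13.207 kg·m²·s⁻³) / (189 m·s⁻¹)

(1)

Reference: [m²] · [kg·m⁻¹·s⁻¹] = kg·m·s⁻¹.
Each option:
  (1) kg·m·s⁻¹  ← same
  (2) kg·s⁻¹
  (3) m·s⁻¹
  (4) J·s = N·m·s = kg·m²·s⁻¹
  (5) [kg·m²·s⁻³] / [m·s⁻¹] = kg·m·s⁻²
Only (1) matches kg·m·s⁻¹.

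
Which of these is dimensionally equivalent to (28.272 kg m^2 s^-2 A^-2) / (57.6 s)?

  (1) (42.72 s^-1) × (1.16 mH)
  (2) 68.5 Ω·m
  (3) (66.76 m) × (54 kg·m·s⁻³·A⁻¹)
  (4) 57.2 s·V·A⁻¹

(1)

Reference: [kg·m²·s⁻²·A⁻²] / [s] = kg·m²·s⁻³·A⁻².
Each option:
  (1) [s⁻¹] · [kg·m²·s⁻²·A⁻²] = kg·m²·s⁻³·A⁻²  ← same
  (2) Ω·m = V·A⁻¹·m = kg·m³·s⁻³·A⁻²
  (3) [m] · [kg·m·s⁻³·A⁻¹] = kg·m²·s⁻³·A⁻¹
  (4) V·s·A⁻¹ = J·C⁻¹·s·A⁻¹ = kg·m²·s⁻²·A⁻²
Only (1) matches kg·m²·s⁻³·A⁻².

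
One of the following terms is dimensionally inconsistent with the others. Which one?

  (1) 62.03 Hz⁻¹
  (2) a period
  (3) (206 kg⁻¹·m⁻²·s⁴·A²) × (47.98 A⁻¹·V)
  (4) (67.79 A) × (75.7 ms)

Reduce each to base SI dimensions:
  (1) Hz⁻¹ = (s⁻¹)⁻¹ = s
  (2) [period] = s
  (3) [kg⁻¹·m⁻²·s⁴·A²] · [kg·m²·s⁻³·A⁻²] = s
  (4) [A] · [s] = s·A
All reduce to s except (4), which is s·A.

(4)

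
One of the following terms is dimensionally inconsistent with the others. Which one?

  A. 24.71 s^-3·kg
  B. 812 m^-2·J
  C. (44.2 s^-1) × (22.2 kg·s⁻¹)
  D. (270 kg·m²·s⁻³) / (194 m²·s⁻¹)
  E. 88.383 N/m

A.

In SI base units:
  A. kg·s⁻³
  B. J·m⁻² = N·m·m⁻² = kg·s⁻²
  C. [s⁻¹] · [kg·s⁻¹] = kg·s⁻²
  D. [kg·m²·s⁻³] / [m²·s⁻¹] = kg·s⁻²
  E. N·m⁻¹ = kg·m·s⁻²·m⁻¹ = kg·s⁻²
All reduce to kg·s⁻² except A., which is kg·s⁻³.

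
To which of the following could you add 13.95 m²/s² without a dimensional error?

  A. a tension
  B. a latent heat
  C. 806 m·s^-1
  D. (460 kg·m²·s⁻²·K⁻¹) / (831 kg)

Reference: m²·s⁻².
Each option:
  A. [tension] = kg·m·s⁻²
  B. [latent heat] = m²·s⁻²  ← same
  C. m·s⁻¹
  D. [kg·m²·s⁻²·K⁻¹] / [kg] = m²·s⁻²·K⁻¹
Only B. matches m²·s⁻².

B.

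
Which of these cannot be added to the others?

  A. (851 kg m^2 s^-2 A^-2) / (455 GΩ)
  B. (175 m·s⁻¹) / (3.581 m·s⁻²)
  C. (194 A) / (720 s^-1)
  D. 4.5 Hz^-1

C.

Work out the base dimensions of each:
  A. [kg·m²·s⁻²·A⁻²] / [kg·m²·s⁻³·A⁻²] = s
  B. [m·s⁻¹] / [m·s⁻²] = s
  C. [A] / [s⁻¹] = s·A
  D. Hz⁻¹ = (s⁻¹)⁻¹ = s
All reduce to s except C., which is s·A.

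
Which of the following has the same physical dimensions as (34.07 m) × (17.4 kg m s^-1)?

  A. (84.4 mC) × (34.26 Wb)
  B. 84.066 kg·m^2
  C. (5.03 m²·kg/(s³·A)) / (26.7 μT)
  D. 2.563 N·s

A.

Reference: [m] · [kg·m·s⁻¹] = kg·m²·s⁻¹.
Each option:
  A. [s·A] · [kg·m²·s⁻²·A⁻¹] = kg·m²·s⁻¹  ← same
  B. kg·m²
  C. [kg·m²·s⁻³·A⁻¹] / [kg·s⁻²·A⁻¹] = m²·s⁻¹
  D. N·s = kg·m·s⁻²·s = kg·m·s⁻¹
Only A. matches kg·m²·s⁻¹.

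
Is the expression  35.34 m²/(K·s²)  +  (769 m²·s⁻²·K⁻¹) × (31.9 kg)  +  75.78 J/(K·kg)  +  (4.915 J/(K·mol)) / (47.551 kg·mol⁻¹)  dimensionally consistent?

Dimensions:
  35.34 m²/(K·s²):  m²·s⁻²·K⁻¹
  (769 m²·s⁻²·K⁻¹) × (31.9 kg):  [m²·s⁻²·K⁻¹] · [kg] = kg·m²·s⁻²·K⁻¹
  75.78 J/(K·kg):  J·kg⁻¹·K⁻¹ = N·m·kg⁻¹·K⁻¹ = m²·s⁻²·K⁻¹
  (4.915 J/(K·mol)) / (47.551 kg·mol⁻¹):  [kg·m²·s⁻²·K⁻¹·mol⁻¹] / [kg·mol⁻¹] = m²·s⁻²·K⁻¹
The terms do not share a single dimension (kg·m²·s⁻²·K⁻¹ vs m²·s⁻²·K⁻¹).

No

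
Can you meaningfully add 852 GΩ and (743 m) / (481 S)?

Work out the base dimensions of each:
  852 GΩ:  Ω = V·A⁻¹ = kg·m²·s⁻³·A⁻²
  (743 m) / (481 S):  [m] / [kg⁻¹·m⁻²·s³·A²] = kg·m³·s⁻³·A⁻²
kg·m²·s⁻³·A⁻² ≠ kg·m³·s⁻³·A⁻², so they cannot be added.

No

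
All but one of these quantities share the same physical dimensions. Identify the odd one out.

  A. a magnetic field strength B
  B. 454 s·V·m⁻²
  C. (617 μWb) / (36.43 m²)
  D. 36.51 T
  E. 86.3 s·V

In SI base units:
  A. [magnetic field strength B] = kg·s⁻²·A⁻¹
  B. V·s·m⁻² = J·C⁻¹·s·m⁻² = kg·s⁻²·A⁻¹
  C. [kg·m²·s⁻²·A⁻¹] / [m²] = kg·s⁻²·A⁻¹
  D. T = Wb·m⁻² = kg·s⁻²·A⁻¹
  E. V·s = J·C⁻¹·s = kg·m²·s⁻²·A⁻¹
All reduce to kg·s⁻²·A⁻¹ except E., which is kg·m²·s⁻²·A⁻¹.

E.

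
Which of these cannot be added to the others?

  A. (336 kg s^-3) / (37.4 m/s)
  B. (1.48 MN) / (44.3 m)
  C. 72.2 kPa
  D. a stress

Reduce each to base SI dimensions:
  A. [kg·s⁻³] / [m·s⁻¹] = kg·m⁻¹·s⁻²
  B. [kg·m·s⁻²] / [m] = kg·s⁻²
  C. Pa = N·m⁻² = kg·m⁻¹·s⁻²
  D. [stress] = kg·m⁻¹·s⁻²
All reduce to kg·m⁻¹·s⁻² except B., which is kg·s⁻².

B.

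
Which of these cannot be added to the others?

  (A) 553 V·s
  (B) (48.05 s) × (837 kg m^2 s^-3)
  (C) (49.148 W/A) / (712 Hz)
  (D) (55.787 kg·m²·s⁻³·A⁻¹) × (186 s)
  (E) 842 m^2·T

(B)

Expand each in SI base units:
  (A) V·s = J·C⁻¹·s = kg·m²·s⁻²·A⁻¹
  (B) [s] · [kg·m²·s⁻³] = kg·m²·s⁻²
  (C) [kg·m²·s⁻³·A⁻¹] / [s⁻¹] = kg·m²·s⁻²·A⁻¹
  (D) [kg·m²·s⁻³·A⁻¹] · [s] = kg·m²·s⁻²·A⁻¹
  (E) T·m² = Wb·m⁻²·m² = kg·m²·s⁻²·A⁻¹
All reduce to kg·m²·s⁻²·A⁻¹ except (B), which is kg·m²·s⁻².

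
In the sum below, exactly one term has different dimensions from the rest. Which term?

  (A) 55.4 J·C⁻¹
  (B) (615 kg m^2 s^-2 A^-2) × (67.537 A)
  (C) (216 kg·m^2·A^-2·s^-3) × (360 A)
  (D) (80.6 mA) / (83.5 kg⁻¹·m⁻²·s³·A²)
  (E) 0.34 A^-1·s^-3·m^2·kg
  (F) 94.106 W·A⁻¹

In SI base units:
  (A) J·C⁻¹ = N·m·(s·A)⁻¹ = kg·m²·s⁻³·A⁻¹
  (B) [kg·m²·s⁻²·A⁻²] · [A] = kg·m²·s⁻²·A⁻¹
  (C) [kg·m²·s⁻³·A⁻²] · [A] = kg·m²·s⁻³·A⁻¹
  (D) [A] / [kg⁻¹·m⁻²·s³·A²] = kg·m²·s⁻³·A⁻¹
  (E) kg·m²·s⁻³·A⁻¹
  (F) W·A⁻¹ = J·s⁻¹·A⁻¹ = kg·m²·s⁻³·A⁻¹
All reduce to kg·m²·s⁻³·A⁻¹ except (B), which is kg·m²·s⁻²·A⁻¹.

(B)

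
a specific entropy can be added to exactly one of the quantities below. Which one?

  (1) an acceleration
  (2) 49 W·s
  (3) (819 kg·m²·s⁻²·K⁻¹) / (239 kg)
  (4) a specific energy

(3)

Reference: [specific entropy] = m²·s⁻²·K⁻¹.
Each option:
  (1) [acceleration] = m·s⁻²
  (2) W·s = J·s⁻¹·s = kg·m²·s⁻²
  (3) [kg·m²·s⁻²·K⁻¹] / [kg] = m²·s⁻²·K⁻¹  ← same
  (4) [specific energy] = m²·s⁻²
Only (3) matches m²·s⁻²·K⁻¹.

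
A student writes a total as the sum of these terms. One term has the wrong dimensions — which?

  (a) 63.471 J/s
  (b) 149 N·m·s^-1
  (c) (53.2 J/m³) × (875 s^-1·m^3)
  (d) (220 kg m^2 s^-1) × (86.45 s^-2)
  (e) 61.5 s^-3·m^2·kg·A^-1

In SI base units:
  (a) J·s⁻¹ = N·m·s⁻¹ = kg·m²·s⁻³
  (b) N·m·s⁻¹ = kg·m·s⁻²·m·s⁻¹ = kg·m²·s⁻³
  (c) [kg·m⁻¹·s⁻²] · [m³·s⁻¹] = kg·m²·s⁻³
  (d) [kg·m²·s⁻¹] · [s⁻²] = kg·m²·s⁻³
  (e) kg·m²·s⁻³·A⁻¹
All reduce to kg·m²·s⁻³ except (e), which is kg·m²·s⁻³·A⁻¹.

(e)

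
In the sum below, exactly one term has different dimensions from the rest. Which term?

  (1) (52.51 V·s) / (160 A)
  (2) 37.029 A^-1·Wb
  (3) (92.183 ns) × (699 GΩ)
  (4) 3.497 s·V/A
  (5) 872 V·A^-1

Dimensions:
  (1) [kg·m²·s⁻²·A⁻¹] / [A] = kg·m²·s⁻²·A⁻²
  (2) Wb·A⁻¹ = V·s·A⁻¹ = kg·m²·s⁻²·A⁻²
  (3) [s] · [kg·m²·s⁻³·A⁻²] = kg·m²·s⁻²·A⁻²
  (4) V·s·A⁻¹ = J·C⁻¹·s·A⁻¹ = kg·m²·s⁻²·A⁻²
  (5) V·A⁻¹ = J·C⁻¹·A⁻¹ = kg·m²·s⁻³·A⁻²
All reduce to kg·m²·s⁻²·A⁻² except (5), which is kg·m²·s⁻³·A⁻².

(5)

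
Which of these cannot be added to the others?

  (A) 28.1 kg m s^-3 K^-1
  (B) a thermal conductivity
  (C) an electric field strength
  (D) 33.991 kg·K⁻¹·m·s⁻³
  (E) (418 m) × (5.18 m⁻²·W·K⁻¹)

(C)

Dimensions:
  (A) kg·m·s⁻³·K⁻¹
  (B) [thermal conductivity] = kg·m·s⁻³·K⁻¹
  (C) [electric field strength] = kg·m·s⁻³·A⁻¹
  (D) kg·m·s⁻³·K⁻¹
  (E) [m] · [kg·s⁻³·K⁻¹] = kg·m·s⁻³·K⁻¹
All reduce to kg·m·s⁻³·K⁻¹ except (C), which is kg·m·s⁻³·A⁻¹.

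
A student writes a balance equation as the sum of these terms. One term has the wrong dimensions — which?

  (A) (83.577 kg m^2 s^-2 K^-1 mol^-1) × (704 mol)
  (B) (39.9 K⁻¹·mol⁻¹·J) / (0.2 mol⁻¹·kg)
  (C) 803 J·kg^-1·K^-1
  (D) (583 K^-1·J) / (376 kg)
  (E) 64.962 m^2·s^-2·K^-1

Reduce each to base SI dimensions:
  (A) [kg·m²·s⁻²·K⁻¹·mol⁻¹] · [mol] = kg·m²·s⁻²·K⁻¹
  (B) [kg·m²·s⁻²·K⁻¹·mol⁻¹] / [kg·mol⁻¹] = m²·s⁻²·K⁻¹
  (C) J·kg⁻¹·K⁻¹ = N·m·kg⁻¹·K⁻¹ = m²·s⁻²·K⁻¹
  (D) [kg·m²·s⁻²·K⁻¹] / [kg] = m²·s⁻²·K⁻¹
  (E) m²·s⁻²·K⁻¹
All reduce to m²·s⁻²·K⁻¹ except (A), which is kg·m²·s⁻²·K⁻¹.

(A)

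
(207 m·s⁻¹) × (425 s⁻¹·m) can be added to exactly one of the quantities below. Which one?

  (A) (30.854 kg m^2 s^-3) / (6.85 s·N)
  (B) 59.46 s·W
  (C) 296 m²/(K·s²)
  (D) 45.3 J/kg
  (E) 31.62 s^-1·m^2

Reference: [m·s⁻¹] · [m·s⁻¹] = m²·s⁻².
Each option:
  (A) [kg·m²·s⁻³] / [kg·m·s⁻¹] = m·s⁻²
  (B) W·s = J·s⁻¹·s = kg·m²·s⁻²
  (C) m²·s⁻²·K⁻¹
  (D) J·kg⁻¹ = N·m·kg⁻¹ = m²·s⁻²  ← same
  (E) m²·s⁻¹
Only (D) matches m²·s⁻².

(D)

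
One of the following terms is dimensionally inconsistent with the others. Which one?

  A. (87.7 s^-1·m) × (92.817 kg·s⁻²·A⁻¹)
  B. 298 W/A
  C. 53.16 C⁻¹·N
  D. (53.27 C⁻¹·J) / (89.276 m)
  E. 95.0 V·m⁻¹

B.

In SI base units:
  A. [m·s⁻¹] · [kg·s⁻²·A⁻¹] = kg·m·s⁻³·A⁻¹
  B. W·A⁻¹ = J·s⁻¹·A⁻¹ = kg·m²·s⁻³·A⁻¹
  C. N·C⁻¹ = kg·m·s⁻²·(s·A)⁻¹ = kg·m·s⁻³·A⁻¹
  D. [kg·m²·s⁻³·A⁻¹] / [m] = kg·m·s⁻³·A⁻¹
  E. V·m⁻¹ = J·C⁻¹·m⁻¹ = kg·m·s⁻³·A⁻¹
All reduce to kg·m·s⁻³·A⁻¹ except B., which is kg·m²·s⁻³·A⁻¹.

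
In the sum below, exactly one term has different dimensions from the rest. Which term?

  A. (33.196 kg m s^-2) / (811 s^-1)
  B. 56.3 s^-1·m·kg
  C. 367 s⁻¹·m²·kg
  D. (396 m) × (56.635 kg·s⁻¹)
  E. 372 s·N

C.

Expand each in SI base units:
  A. [kg·m·s⁻²] / [s⁻¹] = kg·m·s⁻¹
  B. kg·m·s⁻¹
  C. kg·m²·s⁻¹
  D. [m] · [kg·s⁻¹] = kg·m·s⁻¹
  E. N·s = kg·m·s⁻²·s = kg·m·s⁻¹
All reduce to kg·m·s⁻¹ except C., which is kg·m²·s⁻¹.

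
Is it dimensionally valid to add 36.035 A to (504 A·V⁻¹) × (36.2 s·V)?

No

Dimensions:
  36.035 A:  A
  (504 A·V⁻¹) × (36.2 s·V):  [kg⁻¹·m⁻²·s³·A²] · [kg·m²·s⁻²·A⁻¹] = s·A
A ≠ s·A, so they cannot be added.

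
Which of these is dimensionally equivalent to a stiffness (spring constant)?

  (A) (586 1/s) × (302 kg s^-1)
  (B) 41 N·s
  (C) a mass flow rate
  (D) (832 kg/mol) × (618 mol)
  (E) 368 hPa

(A)

Reference: [stiffness (spring constant)] = kg·s⁻².
Each option:
  (A) [s⁻¹] · [kg·s⁻¹] = kg·s⁻²  ← same
  (B) N·s = kg·m·s⁻²·s = kg·m·s⁻¹
  (C) [mass flow rate] = kg·s⁻¹
  (D) [kg·mol⁻¹] · [mol] = kg
  (E) Pa = N·m⁻² = kg·m⁻¹·s⁻²
Only (A) matches kg·s⁻².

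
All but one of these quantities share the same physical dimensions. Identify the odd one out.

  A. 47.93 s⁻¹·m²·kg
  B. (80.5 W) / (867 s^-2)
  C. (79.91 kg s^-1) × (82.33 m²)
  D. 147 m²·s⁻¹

D.

In SI base units:
  A. kg·m²·s⁻¹
  B. [kg·m²·s⁻³] / [s⁻²] = kg·m²·s⁻¹
  C. [kg·s⁻¹] · [m²] = kg·m²·s⁻¹
  D. m²·s⁻¹
All reduce to kg·m²·s⁻¹ except D., which is m²·s⁻¹.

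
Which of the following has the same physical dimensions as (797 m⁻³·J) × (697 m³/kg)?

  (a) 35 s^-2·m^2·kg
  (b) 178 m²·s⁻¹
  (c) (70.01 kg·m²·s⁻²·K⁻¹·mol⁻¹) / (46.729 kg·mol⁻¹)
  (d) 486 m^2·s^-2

Reference: [kg·m⁻¹·s⁻²] · [kg⁻¹·m³] = m²·s⁻².
Each option:
  (a) kg·m²·s⁻²
  (b) m²·s⁻¹
  (c) [kg·m²·s⁻²·K⁻¹·mol⁻¹] / [kg·mol⁻¹] = m²·s⁻²·K⁻¹
  (d) m²·s⁻²  ← same
Only (d) matches m²·s⁻².

(d)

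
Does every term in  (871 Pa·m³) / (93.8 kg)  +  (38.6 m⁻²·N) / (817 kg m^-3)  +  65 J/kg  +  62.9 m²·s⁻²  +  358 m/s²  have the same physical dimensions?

In SI base units:
  (871 Pa·m³) / (93.8 kg):  [kg·m²·s⁻²] / [kg] = m²·s⁻²
  (38.6 m⁻²·N) / (817 kg m^-3):  [kg·m⁻¹·s⁻²] / [kg·m⁻³] = m²·s⁻²
  65 J/kg:  J·kg⁻¹ = N·m·kg⁻¹ = m²·s⁻²
  62.9 m²·s⁻²:  m²·s⁻²
  358 m/s²:  m·s⁻²
The terms do not share a single dimension (m²·s⁻² vs m·s⁻²).

No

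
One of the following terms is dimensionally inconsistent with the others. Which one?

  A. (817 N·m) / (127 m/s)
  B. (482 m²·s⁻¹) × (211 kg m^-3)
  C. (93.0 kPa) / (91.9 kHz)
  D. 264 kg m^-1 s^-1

A.

Work out the base dimensions of each:
  A. [kg·m²·s⁻²] / [m·s⁻¹] = kg·m·s⁻¹
  B. [m²·s⁻¹] · [kg·m⁻³] = kg·m⁻¹·s⁻¹
  C. [kg·m⁻¹·s⁻²] / [s⁻¹] = kg·m⁻¹·s⁻¹
  D. kg·m⁻¹·s⁻¹
All reduce to kg·m⁻¹·s⁻¹ except A., which is kg·m·s⁻¹.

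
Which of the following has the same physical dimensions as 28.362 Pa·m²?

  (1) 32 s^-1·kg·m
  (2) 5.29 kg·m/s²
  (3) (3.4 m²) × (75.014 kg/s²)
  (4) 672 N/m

Reference: Pa·m² = N·m⁻²·m² = kg·m·s⁻².
Each option:
  (1) kg·m·s⁻¹
  (2) kg·m·s⁻²  ← same
  (3) [m²] · [kg·s⁻²] = kg·m²·s⁻²
  (4) N·m⁻¹ = kg·m·s⁻²·m⁻¹ = kg·s⁻²
Only (2) matches kg·m·s⁻².

(2)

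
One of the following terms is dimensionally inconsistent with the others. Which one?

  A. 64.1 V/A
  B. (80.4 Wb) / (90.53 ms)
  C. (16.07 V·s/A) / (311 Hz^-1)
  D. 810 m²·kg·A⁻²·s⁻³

Expand each in SI base units:
  A. V·A⁻¹ = J·C⁻¹·A⁻¹ = kg·m²·s⁻³·A⁻²
  B. [kg·m²·s⁻²·A⁻¹] / [s] = kg·m²·s⁻³·A⁻¹
  C. [kg·m²·s⁻²·A⁻²] / [s] = kg·m²·s⁻³·A⁻²
  D. kg·m²·s⁻³·A⁻²
All reduce to kg·m²·s⁻³·A⁻² except B., which is kg·m²·s⁻³·A⁻¹.

B.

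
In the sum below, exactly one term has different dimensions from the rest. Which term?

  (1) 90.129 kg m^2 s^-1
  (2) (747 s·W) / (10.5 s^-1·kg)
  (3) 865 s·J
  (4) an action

Dimensions:
  (1) kg·m²·s⁻¹
  (2) [kg·m²·s⁻²] / [kg·s⁻¹] = m²·s⁻¹
  (3) J·s = N·m·s = kg·m²·s⁻¹
  (4) [action] = kg·m²·s⁻¹
All reduce to kg·m²·s⁻¹ except (2), which is m²·s⁻¹.

(2)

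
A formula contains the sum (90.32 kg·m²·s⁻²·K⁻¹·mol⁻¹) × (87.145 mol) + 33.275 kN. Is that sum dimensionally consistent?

No

Dimensions:
  (90.32 kg·m²·s⁻²·K⁻¹·mol⁻¹) × (87.145 mol):  [kg·m²·s⁻²·K⁻¹·mol⁻¹] · [mol] = kg·m²·s⁻²·K⁻¹
  33.275 kN:  N = kg·m·s⁻²
kg·m²·s⁻²·K⁻¹ ≠ kg·m·s⁻², so they cannot be added.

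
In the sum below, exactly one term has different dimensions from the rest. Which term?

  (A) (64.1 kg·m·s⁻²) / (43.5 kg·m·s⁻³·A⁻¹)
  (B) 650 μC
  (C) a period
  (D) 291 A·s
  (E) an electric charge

Expand each in SI base units:
  (A) [kg·m·s⁻²] / [kg·m·s⁻³·A⁻¹] = s·A
  (B) C = s·A
  (C) [period] = s
  (D) A·s = s·A
  (E) [electric charge] = s·A
All reduce to s·A except (C), which is s.

(C)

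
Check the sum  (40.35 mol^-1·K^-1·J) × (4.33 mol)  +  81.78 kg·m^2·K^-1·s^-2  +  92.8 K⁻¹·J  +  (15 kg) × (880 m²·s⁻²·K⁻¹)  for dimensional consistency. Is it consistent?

Dimensions:
  (40.35 mol^-1·K^-1·J) × (4.33 mol):  [kg·m²·s⁻²·K⁻¹·mol⁻¹] · [mol] = kg·m²·s⁻²·K⁻¹
  81.78 kg·m^2·K^-1·s^-2:  kg·m²·s⁻²·K⁻¹
  92.8 K⁻¹·J:  J·K⁻¹ = N·m·K⁻¹ = kg·m²·s⁻²·K⁻¹
  (15 kg) × (880 m²·s⁻²·K⁻¹):  [kg] · [m²·s⁻²·K⁻¹] = kg·m²·s⁻²·K⁻¹
Every term reduces to kg·m²·s⁻²·K⁻¹.

Yes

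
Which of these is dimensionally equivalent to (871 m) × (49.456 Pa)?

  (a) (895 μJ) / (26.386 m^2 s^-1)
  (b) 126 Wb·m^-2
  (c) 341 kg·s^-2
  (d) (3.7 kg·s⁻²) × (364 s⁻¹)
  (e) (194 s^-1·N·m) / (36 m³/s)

(c)

Reference: [m] · [kg·m⁻¹·s⁻²] = kg·s⁻².
Each option:
  (a) [kg·m²·s⁻²] / [m²·s⁻¹] = kg·s⁻¹
  (b) Wb·m⁻² = V·s·m⁻² = kg·s⁻²·A⁻¹
  (c) kg·s⁻²  ← same
  (d) [kg·s⁻²] · [s⁻¹] = kg·s⁻³
  (e) [kg·m²·s⁻³] / [m³·s⁻¹] = kg·m⁻¹·s⁻²
Only (c) matches kg·s⁻².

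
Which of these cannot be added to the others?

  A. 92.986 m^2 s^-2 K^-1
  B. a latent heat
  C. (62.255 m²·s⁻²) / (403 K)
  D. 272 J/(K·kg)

B.

Work out the base dimensions of each:
  A. m²·s⁻²·K⁻¹
  B. [latent heat] = m²·s⁻²
  C. [m²·s⁻²] / [K] = m²·s⁻²·K⁻¹
  D. J·kg⁻¹·K⁻¹ = N·m·kg⁻¹·K⁻¹ = m²·s⁻²·K⁻¹
All reduce to m²·s⁻²·K⁻¹ except B., which is m²·s⁻².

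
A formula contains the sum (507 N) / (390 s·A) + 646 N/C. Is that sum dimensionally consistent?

Expand each in SI base units:
  (507 N) / (390 s·A):  [kg·m·s⁻²] / [s·A] = kg·m·s⁻³·A⁻¹
  646 N/C:  N·C⁻¹ = kg·m·s⁻²·(s·A)⁻¹ = kg·m·s⁻³·A⁻¹
Both are kg·m·s⁻³·A⁻¹, so they have the same dimensions and can be added.

Yes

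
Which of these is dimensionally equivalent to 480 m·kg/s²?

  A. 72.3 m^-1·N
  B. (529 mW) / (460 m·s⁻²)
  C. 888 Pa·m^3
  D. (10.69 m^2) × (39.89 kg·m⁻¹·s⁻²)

Reference: kg·m·s⁻².
Each option:
  A. N·m⁻¹ = kg·m·s⁻²·m⁻¹ = kg·s⁻²
  B. [kg·m²·s⁻³] / [m·s⁻²] = kg·m·s⁻¹
  C. Pa·m³ = N·m⁻²·m³ = kg·m²·s⁻²
  D. [m²] · [kg·m⁻¹·s⁻²] = kg·m·s⁻²  ← same
Only D. matches kg·m·s⁻².

D.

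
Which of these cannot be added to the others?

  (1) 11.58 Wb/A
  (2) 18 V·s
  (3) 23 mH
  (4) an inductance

(2)

Expand each in SI base units:
  (1) Wb·A⁻¹ = V·s·A⁻¹ = kg·m²·s⁻²·A⁻²
  (2) V·s = J·C⁻¹·s = kg·m²·s⁻²·A⁻¹
  (3) H = V·s·A⁻¹ = kg·m²·s⁻²·A⁻²
  (4) [inductance] = kg·m²·s⁻²·A⁻²
All reduce to kg·m²·s⁻²·A⁻² except (2), which is kg·m²·s⁻²·A⁻¹.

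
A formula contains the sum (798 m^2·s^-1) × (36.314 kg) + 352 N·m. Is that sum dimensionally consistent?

No

Reduce each to base SI dimensions:
  (798 m^2·s^-1) × (36.314 kg):  [m²·s⁻¹] · [kg] = kg·m²·s⁻¹
  352 N·m:  N·m = kg·m·s⁻²·m = kg·m²·s⁻²
kg·m²·s⁻¹ ≠ kg·m²·s⁻², so they cannot be added.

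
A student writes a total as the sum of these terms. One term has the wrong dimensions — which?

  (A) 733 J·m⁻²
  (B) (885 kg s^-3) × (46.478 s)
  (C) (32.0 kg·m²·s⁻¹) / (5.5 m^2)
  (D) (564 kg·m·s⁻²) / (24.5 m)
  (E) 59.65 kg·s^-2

(C)

Dimensions:
  (A) J·m⁻² = N·m·m⁻² = kg·s⁻²
  (B) [kg·s⁻³] · [s] = kg·s⁻²
  (C) [kg·m²·s⁻¹] / [m²] = kg·s⁻¹
  (D) [kg·m·s⁻²] / [m] = kg·s⁻²
  (E) kg·s⁻²
All reduce to kg·s⁻² except (C), which is kg·s⁻¹.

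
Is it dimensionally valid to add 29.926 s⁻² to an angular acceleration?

Yes

Reduce each to base SI dimensions:
  29.926 s⁻²:  s⁻²
  an angular acceleration:  [angular acceleration] = s⁻²
Both are s⁻², so they have the same dimensions and can be added.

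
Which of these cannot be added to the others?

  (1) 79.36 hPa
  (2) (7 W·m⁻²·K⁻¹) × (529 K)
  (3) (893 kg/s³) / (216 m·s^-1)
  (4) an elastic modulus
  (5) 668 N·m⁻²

(2)

Work out the base dimensions of each:
  (1) Pa = N·m⁻² = kg·m⁻¹·s⁻²
  (2) [kg·s⁻³·K⁻¹] · [K] = kg·s⁻³
  (3) [kg·s⁻³] / [m·s⁻¹] = kg·m⁻¹·s⁻²
  (4) [elastic modulus] = kg·m⁻¹·s⁻²
  (5) N·m⁻² = kg·m·s⁻²·m⁻² = kg·m⁻¹·s⁻²
All reduce to kg·m⁻¹·s⁻² except (2), which is kg·s⁻³.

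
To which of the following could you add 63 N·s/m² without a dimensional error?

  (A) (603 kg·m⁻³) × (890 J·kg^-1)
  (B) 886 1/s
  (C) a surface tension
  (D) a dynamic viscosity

(D)

Reference: N·s·m⁻² = kg·m·s⁻²·s·m⁻² = kg·m⁻¹·s⁻¹.
Each option:
  (A) [kg·m⁻³] · [m²·s⁻²] = kg·m⁻¹·s⁻²
  (B) s⁻¹
  (C) [surface tension] = kg·s⁻²
  (D) [dynamic viscosity] = kg·m⁻¹·s⁻¹  ← same
Only (D) matches kg·m⁻¹·s⁻¹.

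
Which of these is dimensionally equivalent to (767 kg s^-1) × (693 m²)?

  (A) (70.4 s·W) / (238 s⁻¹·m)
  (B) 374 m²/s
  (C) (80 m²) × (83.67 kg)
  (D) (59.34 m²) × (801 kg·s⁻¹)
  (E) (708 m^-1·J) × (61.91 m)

(D)

Reference: [kg·s⁻¹] · [m²] = kg·m²·s⁻¹.
Each option:
  (A) [kg·m²·s⁻²] / [m·s⁻¹] = kg·m·s⁻¹
  (B) m²·s⁻¹
  (C) [m²] · [kg] = kg·m²
  (D) [m²] · [kg·s⁻¹] = kg·m²·s⁻¹  ← same
  (E) [kg·m·s⁻²] · [m] = kg·m²·s⁻²
Only (D) matches kg·m²·s⁻¹.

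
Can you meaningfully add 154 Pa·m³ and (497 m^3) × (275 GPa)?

Reduce each to base SI dimensions:
  154 Pa·m³:  Pa·m³ = N·m⁻²·m³ = kg·m²·s⁻²
  (497 m^3) × (275 GPa):  [m³] · [kg·m⁻¹·s⁻²] = kg·m²·s⁻²
Both are kg·m²·s⁻², so they have the same dimensions and can be added.

Yes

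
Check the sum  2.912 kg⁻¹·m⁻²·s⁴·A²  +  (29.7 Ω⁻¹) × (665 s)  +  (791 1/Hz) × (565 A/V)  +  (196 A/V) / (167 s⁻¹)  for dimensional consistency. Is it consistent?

Reduce each to base SI dimensions:
  2.912 kg⁻¹·m⁻²·s⁴·A²:  kg⁻¹·m⁻²·s⁴·A²
  (29.7 Ω⁻¹) × (665 s):  [kg⁻¹·m⁻²·s³·A²] · [s] = kg⁻¹·m⁻²·s⁴·A²
  (791 1/Hz) × (565 A/V):  [s] · [kg⁻¹·m⁻²·s³·A²] = kg⁻¹·m⁻²·s⁴·A²
  (196 A/V) / (167 s⁻¹):  [kg⁻¹·m⁻²·s³·A²] / [s⁻¹] = kg⁻¹·m⁻²·s⁴·A²
Every term reduces to kg⁻¹·m⁻²·s⁴·A².

Yes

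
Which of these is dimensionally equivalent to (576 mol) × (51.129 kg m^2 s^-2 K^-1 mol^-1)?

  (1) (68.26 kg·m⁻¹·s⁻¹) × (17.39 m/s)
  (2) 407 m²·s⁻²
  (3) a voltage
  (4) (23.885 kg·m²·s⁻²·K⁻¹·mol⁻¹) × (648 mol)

(4)

Reference: [mol] · [kg·m²·s⁻²·K⁻¹·mol⁻¹] = kg·m²·s⁻²·K⁻¹.
Each option:
  (1) [kg·m⁻¹·s⁻¹] · [m·s⁻¹] = kg·s⁻²
  (2) m²·s⁻²
  (3) [voltage] = kg·m²·s⁻³·A⁻¹
  (4) [kg·m²·s⁻²·K⁻¹·mol⁻¹] · [mol] = kg·m²·s⁻²·K⁻¹  ← same
Only (4) matches kg·m²·s⁻²·K⁻¹.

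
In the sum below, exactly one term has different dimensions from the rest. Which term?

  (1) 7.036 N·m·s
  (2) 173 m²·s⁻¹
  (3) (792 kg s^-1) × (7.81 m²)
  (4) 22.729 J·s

(2)

Dimensions:
  (1) N·m·s = kg·m·s⁻²·m·s = kg·m²·s⁻¹
  (2) m²·s⁻¹
  (3) [kg·s⁻¹] · [m²] = kg·m²·s⁻¹
  (4) J·s = N·m·s = kg·m²·s⁻¹
All reduce to kg·m²·s⁻¹ except (2), which is m²·s⁻¹.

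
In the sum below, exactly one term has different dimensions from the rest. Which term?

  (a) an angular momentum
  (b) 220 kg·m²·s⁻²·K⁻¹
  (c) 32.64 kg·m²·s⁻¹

In SI base units:
  (a) [angular momentum] = kg·m²·s⁻¹
  (b) kg·m²·s⁻²·K⁻¹
  (c) kg·m²·s⁻¹
All reduce to kg·m²·s⁻¹ except (b), which is kg·m²·s⁻²·K⁻¹.

(b)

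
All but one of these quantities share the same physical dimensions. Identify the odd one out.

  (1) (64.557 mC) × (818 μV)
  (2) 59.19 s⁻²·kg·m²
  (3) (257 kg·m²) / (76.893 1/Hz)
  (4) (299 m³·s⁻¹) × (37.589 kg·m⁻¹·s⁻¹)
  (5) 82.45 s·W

(3)

Work out the base dimensions of each:
  (1) [s·A] · [kg·m²·s⁻³·A⁻¹] = kg·m²·s⁻²
  (2) kg·m²·s⁻²
  (3) [kg·m²] / [s] = kg·m²·s⁻¹
  (4) [m³·s⁻¹] · [kg·m⁻¹·s⁻¹] = kg·m²·s⁻²
  (5) W·s = J·s⁻¹·s = kg·m²·s⁻²
All reduce to kg·m²·s⁻² except (3), which is kg·m²·s⁻¹.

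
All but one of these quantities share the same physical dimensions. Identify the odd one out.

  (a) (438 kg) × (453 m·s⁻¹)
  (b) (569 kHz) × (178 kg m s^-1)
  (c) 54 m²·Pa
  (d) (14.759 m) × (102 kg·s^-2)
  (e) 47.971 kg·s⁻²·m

(a)

Reduce each to base SI dimensions:
  (a) [kg] · [m·s⁻¹] = kg·m·s⁻¹
  (b) [s⁻¹] · [kg·m·s⁻¹] = kg·m·s⁻²
  (c) Pa·m² = N·m⁻²·m² = kg·m·s⁻²
  (d) [m] · [kg·s⁻²] = kg·m·s⁻²
  (e) kg·m·s⁻²
All reduce to kg·m·s⁻² except (a), which is kg·m·s⁻¹.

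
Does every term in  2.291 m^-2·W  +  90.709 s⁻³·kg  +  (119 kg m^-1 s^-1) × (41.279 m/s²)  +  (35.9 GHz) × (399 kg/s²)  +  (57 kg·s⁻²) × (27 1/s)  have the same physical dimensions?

In SI base units:
  2.291 m^-2·W:  W·m⁻² = J·s⁻¹·m⁻² = kg·s⁻³
  90.709 s⁻³·kg:  kg·s⁻³
  (119 kg m^-1 s^-1) × (41.279 m/s²):  [kg·m⁻¹·s⁻¹] · [m·s⁻²] = kg·s⁻³
  (35.9 GHz) × (399 kg/s²):  [s⁻¹] · [kg·s⁻²] = kg·s⁻³
  (57 kg·s⁻²) × (27 1/s):  [kg·s⁻²] · [s⁻¹] = kg·s⁻³
Every term reduces to kg·s⁻³.

Yes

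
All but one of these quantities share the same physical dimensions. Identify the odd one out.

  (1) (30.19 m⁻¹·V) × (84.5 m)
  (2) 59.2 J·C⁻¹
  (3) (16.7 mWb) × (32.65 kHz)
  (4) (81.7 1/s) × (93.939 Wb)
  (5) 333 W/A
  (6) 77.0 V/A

Dimensions:
  (1) [kg·m·s⁻³·A⁻¹] · [m] = kg·m²·s⁻³·A⁻¹
  (2) J·C⁻¹ = N·m·(s·A)⁻¹ = kg·m²·s⁻³·A⁻¹
  (3) [kg·m²·s⁻²·A⁻¹] · [s⁻¹] = kg·m²·s⁻³·A⁻¹
  (4) [s⁻¹] · [kg·m²·s⁻²·A⁻¹] = kg·m²·s⁻³·A⁻¹
  (5) W·A⁻¹ = J·s⁻¹·A⁻¹ = kg·m²·s⁻³·A⁻¹
  (6) V·A⁻¹ = J·C⁻¹·A⁻¹ = kg·m²·s⁻³·A⁻²
All reduce to kg·m²·s⁻³·A⁻¹ except (6), which is kg·m²·s⁻³·A⁻².

(6)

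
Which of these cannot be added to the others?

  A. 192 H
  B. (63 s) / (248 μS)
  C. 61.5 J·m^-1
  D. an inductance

Expand each in SI base units:
  A. H = V·s·A⁻¹ = kg·m²·s⁻²·A⁻²
  B. [s] / [kg⁻¹·m⁻²·s³·A²] = kg·m²·s⁻²·A⁻²
  C. J·m⁻¹ = N·m·m⁻¹ = kg·m·s⁻²
  D. [inductance] = kg·m²·s⁻²·A⁻²
All reduce to kg·m²·s⁻²·A⁻² except C., which is kg·m·s⁻².

C.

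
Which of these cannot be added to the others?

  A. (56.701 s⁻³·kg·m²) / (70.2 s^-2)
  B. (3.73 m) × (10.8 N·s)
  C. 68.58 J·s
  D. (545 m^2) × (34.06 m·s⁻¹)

In SI base units:
  A. [kg·m²·s⁻³] / [s⁻²] = kg·m²·s⁻¹
  B. [m] · [kg·m·s⁻¹] = kg·m²·s⁻¹
  C. J·s = N·m·s = kg·m²·s⁻¹
  D. [m²] · [m·s⁻¹] = m³·s⁻¹
All reduce to kg·m²·s⁻¹ except D., which is m³·s⁻¹.

D.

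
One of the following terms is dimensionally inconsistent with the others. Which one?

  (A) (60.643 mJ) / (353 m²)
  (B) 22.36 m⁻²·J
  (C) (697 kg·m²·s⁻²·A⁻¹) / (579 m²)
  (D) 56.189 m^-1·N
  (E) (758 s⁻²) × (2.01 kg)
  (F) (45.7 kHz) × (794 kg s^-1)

In SI base units:
  (A) [kg·m²·s⁻²] / [m²] = kg·s⁻²
  (B) J·m⁻² = N·m·m⁻² = kg·s⁻²
  (C) [kg·m²·s⁻²·A⁻¹] / [m²] = kg·s⁻²·A⁻¹
  (D) N·m⁻¹ = kg·m·s⁻²·m⁻¹ = kg·s⁻²
  (E) [s⁻²] · [kg] = kg·s⁻²
  (F) [s⁻¹] · [kg·s⁻¹] = kg·s⁻²
All reduce to kg·s⁻² except (C), which is kg·s⁻²·A⁻¹.

(C)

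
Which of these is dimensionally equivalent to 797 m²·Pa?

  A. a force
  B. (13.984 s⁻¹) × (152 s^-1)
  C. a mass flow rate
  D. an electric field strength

A.

Reference: Pa·m² = N·m⁻²·m² = kg·m·s⁻².
Each option:
  A. [force] = kg·m·s⁻²  ← same
  B. [s⁻¹] · [s⁻¹] = s⁻²
  C. [mass flow rate] = kg·s⁻¹
  D. [electric field strength] = kg·m·s⁻³·A⁻¹
Only A. matches kg·m·s⁻².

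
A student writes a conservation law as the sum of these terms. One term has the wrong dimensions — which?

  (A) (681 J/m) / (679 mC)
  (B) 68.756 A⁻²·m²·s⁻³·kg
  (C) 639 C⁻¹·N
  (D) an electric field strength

(B)

Work out the base dimensions of each:
  (A) [kg·m·s⁻²] / [s·A] = kg·m·s⁻³·A⁻¹
  (B) kg·m²·s⁻³·A⁻²
  (C) N·C⁻¹ = kg·m·s⁻²·(s·A)⁻¹ = kg·m·s⁻³·A⁻¹
  (D) [electric field strength] = kg·m·s⁻³·A⁻¹
All reduce to kg·m·s⁻³·A⁻¹ except (B), which is kg·m²·s⁻³·A⁻².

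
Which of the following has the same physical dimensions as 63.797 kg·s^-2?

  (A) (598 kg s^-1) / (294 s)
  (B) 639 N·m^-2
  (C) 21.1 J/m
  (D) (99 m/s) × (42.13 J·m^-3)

Reference: kg·s⁻².
Each option:
  (A) [kg·s⁻¹] / [s] = kg·s⁻²  ← same
  (B) N·m⁻² = kg·m·s⁻²·m⁻² = kg·m⁻¹·s⁻²
  (C) J·m⁻¹ = N·m·m⁻¹ = kg·m·s⁻²
  (D) [m·s⁻¹] · [kg·m⁻¹·s⁻²] = kg·s⁻³
Only (A) matches kg·s⁻².

(A)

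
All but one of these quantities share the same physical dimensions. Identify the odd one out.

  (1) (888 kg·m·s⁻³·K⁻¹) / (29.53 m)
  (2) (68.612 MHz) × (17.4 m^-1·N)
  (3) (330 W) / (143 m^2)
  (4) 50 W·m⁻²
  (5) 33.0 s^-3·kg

(1)

In SI base units:
  (1) [kg·m·s⁻³·K⁻¹] / [m] = kg·s⁻³·K⁻¹
  (2) [s⁻¹] · [kg·s⁻²] = kg·s⁻³
  (3) [kg·m²·s⁻³] / [m²] = kg·s⁻³
  (4) W·m⁻² = J·s⁻¹·m⁻² = kg·s⁻³
  (5) kg·s⁻³
All reduce to kg·s⁻³ except (1), which is kg·s⁻³·K⁻¹.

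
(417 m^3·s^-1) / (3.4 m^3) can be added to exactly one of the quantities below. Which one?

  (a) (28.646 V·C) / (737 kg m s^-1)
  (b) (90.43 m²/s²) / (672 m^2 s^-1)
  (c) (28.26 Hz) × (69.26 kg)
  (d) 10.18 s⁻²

Reference: [m³·s⁻¹] / [m³] = s⁻¹.
Each option:
  (a) [kg·m²·s⁻²] / [kg·m·s⁻¹] = m·s⁻¹
  (b) [m²·s⁻²] / [m²·s⁻¹] = s⁻¹  ← same
  (c) [s⁻¹] · [kg] = kg·s⁻¹
  (d) s⁻²
Only (b) matches s⁻¹.

(b)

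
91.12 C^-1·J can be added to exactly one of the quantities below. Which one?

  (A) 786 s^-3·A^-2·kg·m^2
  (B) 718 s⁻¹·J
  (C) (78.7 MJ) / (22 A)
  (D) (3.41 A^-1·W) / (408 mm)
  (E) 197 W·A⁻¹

(E)

Reference: J·C⁻¹ = N·m·(s·A)⁻¹ = kg·m²·s⁻³·A⁻¹.
Each option:
  (A) kg·m²·s⁻³·A⁻²
  (B) J·s⁻¹ = N·m·s⁻¹ = kg·m²·s⁻³
  (C) [kg·m²·s⁻²] / [A] = kg·m²·s⁻²·A⁻¹
  (D) [kg·m²·s⁻³·A⁻¹] / [m] = kg·m·s⁻³·A⁻¹
  (E) W·A⁻¹ = J·s⁻¹·A⁻¹ = kg·m²·s⁻³·A⁻¹  ← same
Only (E) matches kg·m²·s⁻³·A⁻¹.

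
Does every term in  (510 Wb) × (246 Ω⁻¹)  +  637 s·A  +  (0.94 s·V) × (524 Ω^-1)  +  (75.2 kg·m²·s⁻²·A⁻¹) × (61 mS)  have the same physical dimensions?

Dimensions:
  (510 Wb) × (246 Ω⁻¹):  [kg·m²·s⁻²·A⁻¹] · [kg⁻¹·m⁻²·s³·A²] = s·A
  637 s·A:  A·s = s·A
  (0.94 s·V) × (524 Ω^-1):  [kg·m²·s⁻²·A⁻¹] · [kg⁻¹·m⁻²·s³·A²] = s·A
  (75.2 kg·m²·s⁻²·A⁻¹) × (61 mS):  [kg·m²·s⁻²·A⁻¹] · [kg⁻¹·m⁻²·s³·A²] = s·A
Every term reduces to s·A.

Yes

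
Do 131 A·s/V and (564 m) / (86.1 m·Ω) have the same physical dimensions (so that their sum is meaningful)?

In SI base units:
  131 A·s/V:  A·s·V⁻¹ = A·s·(J·C⁻¹)⁻¹ = kg⁻¹·m⁻²·s⁴·A²
  (564 m) / (86.1 m·Ω):  [m] / [kg·m³·s⁻³·A⁻²] = kg⁻¹·m⁻²·s³·A²
kg⁻¹·m⁻²·s⁴·A² ≠ kg⁻¹·m⁻²·s³·A², so they cannot be added.

No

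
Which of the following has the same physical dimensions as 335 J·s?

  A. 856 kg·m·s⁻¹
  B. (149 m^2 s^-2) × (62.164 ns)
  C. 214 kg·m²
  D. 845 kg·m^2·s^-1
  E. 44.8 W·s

D.

Reference: J·s = N·m·s = kg·m²·s⁻¹.
Each option:
  A. kg·m·s⁻¹
  B. [m²·s⁻²] · [s] = m²·s⁻¹
  C. kg·m²
  D. kg·m²·s⁻¹  ← same
  E. W·s = J·s⁻¹·s = kg·m²·s⁻²
Only D. matches kg·m²·s⁻¹.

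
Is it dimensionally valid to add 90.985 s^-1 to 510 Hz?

Yes

In SI base units:
  90.985 s^-1:  s⁻¹
  510 Hz:  Hz = s⁻¹
Both are s⁻¹, so they have the same dimensions and can be added.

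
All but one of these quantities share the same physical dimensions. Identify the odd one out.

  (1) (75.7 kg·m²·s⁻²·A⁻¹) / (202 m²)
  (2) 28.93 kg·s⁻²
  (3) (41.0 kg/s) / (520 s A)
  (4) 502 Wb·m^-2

In SI base units:
  (1) [kg·m²·s⁻²·A⁻¹] / [m²] = kg·s⁻²·A⁻¹
  (2) kg·s⁻²
  (3) [kg·s⁻¹] / [s·A] = kg·s⁻²·A⁻¹
  (4) Wb·m⁻² = V·s·m⁻² = kg·s⁻²·A⁻¹
All reduce to kg·s⁻²·A⁻¹ except (2), which is kg·s⁻².

(2)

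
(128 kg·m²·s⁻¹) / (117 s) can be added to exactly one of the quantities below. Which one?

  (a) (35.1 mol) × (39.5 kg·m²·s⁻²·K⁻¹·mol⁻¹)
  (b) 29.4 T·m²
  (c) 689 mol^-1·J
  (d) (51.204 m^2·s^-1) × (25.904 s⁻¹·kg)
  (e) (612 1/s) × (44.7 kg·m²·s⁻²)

(d)

Reference: [kg·m²·s⁻¹] / [s] = kg·m²·s⁻².
Each option:
  (a) [mol] · [kg·m²·s⁻²·K⁻¹·mol⁻¹] = kg·m²·s⁻²·K⁻¹
  (b) T·m² = Wb·m⁻²·m² = kg·m²·s⁻²·A⁻¹
  (c) J·mol⁻¹ = N·m·mol⁻¹ = kg·m²·s⁻²·mol⁻¹
  (d) [m²·s⁻¹] · [kg·s⁻¹] = kg·m²·s⁻²  ← same
  (e) [s⁻¹] · [kg·m²·s⁻²] = kg·m²·s⁻³
Only (d) matches kg·m²·s⁻².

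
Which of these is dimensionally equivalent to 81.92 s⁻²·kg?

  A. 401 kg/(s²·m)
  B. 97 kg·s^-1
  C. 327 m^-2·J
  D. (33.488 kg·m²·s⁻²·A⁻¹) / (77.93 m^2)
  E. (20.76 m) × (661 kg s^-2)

Reference: kg·s⁻².
Each option:
  A. kg·m⁻¹·s⁻²
  B. kg·s⁻¹
  C. J·m⁻² = N·m·m⁻² = kg·s⁻²  ← same
  D. [kg·m²·s⁻²·A⁻¹] / [m²] = kg·s⁻²·A⁻¹
  E. [m] · [kg·s⁻²] = kg·m·s⁻²
Only C. matches kg·s⁻².

C.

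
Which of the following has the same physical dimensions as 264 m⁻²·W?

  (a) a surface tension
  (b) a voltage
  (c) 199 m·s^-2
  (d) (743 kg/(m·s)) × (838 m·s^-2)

Reference: W·m⁻² = J·s⁻¹·m⁻² = kg·s⁻³.
Each option:
  (a) [surface tension] = kg·s⁻²
  (b) [voltage] = kg·m²·s⁻³·A⁻¹
  (c) m·s⁻²
  (d) [kg·m⁻¹·s⁻¹] · [m·s⁻²] = kg·s⁻³  ← same
Only (d) matches kg·s⁻³.

(d)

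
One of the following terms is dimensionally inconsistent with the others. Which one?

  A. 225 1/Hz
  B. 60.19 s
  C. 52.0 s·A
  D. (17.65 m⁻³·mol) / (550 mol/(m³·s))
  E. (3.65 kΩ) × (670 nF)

C.

In SI base units:
  A. Hz⁻¹ = (s⁻¹)⁻¹ = s
  B. s
  C. A·s = s·A
  D. [m⁻³·mol] / [m⁻³·s⁻¹·mol] = s
  E. [kg·m²·s⁻³·A⁻²] · [kg⁻¹·m⁻²·s⁴·A²] = s
All reduce to s except C., which is s·A.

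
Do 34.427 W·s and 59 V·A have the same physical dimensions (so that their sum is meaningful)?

No

Dimensions:
  34.427 W·s:  W·s = J·s⁻¹·s = kg·m²·s⁻²
  59 V·A:  V·A = J·C⁻¹·A = kg·m²·s⁻³
kg·m²·s⁻² ≠ kg·m²·s⁻³, so they cannot be added.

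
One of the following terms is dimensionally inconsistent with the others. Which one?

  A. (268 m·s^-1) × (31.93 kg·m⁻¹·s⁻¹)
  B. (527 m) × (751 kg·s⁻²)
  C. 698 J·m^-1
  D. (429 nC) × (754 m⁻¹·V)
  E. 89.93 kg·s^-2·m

Reduce each to base SI dimensions:
  A. [m·s⁻¹] · [kg·m⁻¹·s⁻¹] = kg·s⁻²
  B. [m] · [kg·s⁻²] = kg·m·s⁻²
  C. J·m⁻¹ = N·m·m⁻¹ = kg·m·s⁻²
  D. [s·A] · [kg·m·s⁻³·A⁻¹] = kg·m·s⁻²
  E. kg·m·s⁻²
All reduce to kg·m·s⁻² except A., which is kg·s⁻².

A.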